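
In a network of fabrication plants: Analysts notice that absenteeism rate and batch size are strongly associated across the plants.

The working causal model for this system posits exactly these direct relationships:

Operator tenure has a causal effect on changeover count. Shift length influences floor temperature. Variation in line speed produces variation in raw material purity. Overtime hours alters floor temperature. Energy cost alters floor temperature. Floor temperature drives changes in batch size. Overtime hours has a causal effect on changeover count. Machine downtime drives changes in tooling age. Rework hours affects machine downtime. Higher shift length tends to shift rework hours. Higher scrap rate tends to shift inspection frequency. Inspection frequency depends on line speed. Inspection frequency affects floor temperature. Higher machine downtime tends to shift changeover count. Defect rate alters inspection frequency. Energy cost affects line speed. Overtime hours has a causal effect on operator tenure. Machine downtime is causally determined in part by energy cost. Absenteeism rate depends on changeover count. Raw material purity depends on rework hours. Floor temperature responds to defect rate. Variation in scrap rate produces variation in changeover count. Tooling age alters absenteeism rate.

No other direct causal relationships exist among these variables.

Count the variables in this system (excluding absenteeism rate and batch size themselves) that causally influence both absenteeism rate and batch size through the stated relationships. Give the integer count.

The common causes are: energy cost (to absenteeism rate via energy cost → machine downtime → changeover count → absenteeism rate; to batch size via energy cost → floor temperature → batch size); overtime hours (to absenteeism rate via overtime hours → changeover count → absenteeism rate; to batch size via overtime hours → floor temperature → batch size); scrap rate (to absenteeism rate via scrap rate → changeover count → absenteeism rate; to batch size via scrap rate → inspection frequency → floor temperature → batch size); shift length (to absenteeism rate via shift length → rework hours → machine downtime → changeover count → absenteeism rate; to batch size via shift length → floor temperature → batch size).
Every other variable lacks a causal path to at least one of absenteeism rate and batch size.

4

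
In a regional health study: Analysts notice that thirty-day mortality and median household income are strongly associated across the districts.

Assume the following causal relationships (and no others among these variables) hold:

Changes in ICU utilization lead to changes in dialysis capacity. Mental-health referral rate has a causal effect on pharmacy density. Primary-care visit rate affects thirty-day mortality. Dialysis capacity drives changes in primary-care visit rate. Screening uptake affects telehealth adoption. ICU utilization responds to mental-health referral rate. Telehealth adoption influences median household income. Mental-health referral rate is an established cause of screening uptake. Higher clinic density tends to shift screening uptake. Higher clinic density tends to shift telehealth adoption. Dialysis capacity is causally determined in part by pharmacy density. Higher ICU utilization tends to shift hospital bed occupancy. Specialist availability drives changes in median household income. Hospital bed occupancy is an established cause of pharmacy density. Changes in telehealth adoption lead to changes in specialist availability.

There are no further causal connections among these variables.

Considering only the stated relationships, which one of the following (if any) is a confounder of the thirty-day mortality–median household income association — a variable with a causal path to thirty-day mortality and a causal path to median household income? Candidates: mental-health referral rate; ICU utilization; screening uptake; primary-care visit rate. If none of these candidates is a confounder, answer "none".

Mental-health referral rate causes thirty-day mortality (mental-health referral rate → pharmacy density → dialysis capacity → primary-care visit rate → thirty-day mortality) and also causes median household income (mental-health referral rate → screening uptake → telehealth adoption → median household income); it is a common cause of both.
Each of the other candidates lacks a causal path to at least one of thirty-day mortality and median household income, so they do not confound the relationship.

mental-health referral rate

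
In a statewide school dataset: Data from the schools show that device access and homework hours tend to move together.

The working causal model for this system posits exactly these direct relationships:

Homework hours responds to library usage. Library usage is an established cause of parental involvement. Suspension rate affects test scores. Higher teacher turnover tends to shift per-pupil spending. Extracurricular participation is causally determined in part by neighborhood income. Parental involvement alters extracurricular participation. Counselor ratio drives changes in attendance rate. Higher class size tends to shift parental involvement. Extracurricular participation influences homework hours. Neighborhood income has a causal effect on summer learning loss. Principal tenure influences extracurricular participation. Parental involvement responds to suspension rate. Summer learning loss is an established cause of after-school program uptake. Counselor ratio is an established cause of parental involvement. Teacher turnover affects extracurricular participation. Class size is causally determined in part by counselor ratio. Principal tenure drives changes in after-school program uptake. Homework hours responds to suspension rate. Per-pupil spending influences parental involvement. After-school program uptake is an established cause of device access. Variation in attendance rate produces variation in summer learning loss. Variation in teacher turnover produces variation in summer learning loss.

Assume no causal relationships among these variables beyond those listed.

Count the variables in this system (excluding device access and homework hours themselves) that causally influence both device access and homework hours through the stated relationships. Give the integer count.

4

The common causes are: counselor ratio (to device access via counselor ratio → attendance rate → summer learning loss → after-school program uptake → device access; to homework hours via counselor ratio → parental involvement → extracurricular participation → homework hours); neighborhood income (to device access via neighborhood income → summer learning loss → after-school program uptake → device access; to homework hours via neighborhood income → extracurricular participation → homework hours); principal tenure (to device access via principal tenure → after-school program uptake → device access; to homework hours via principal tenure → extracurricular participation → homework hours); teacher turnover (to device access via teacher turnover → summer learning loss → after-school program uptake → device access; to homework hours via teacher turnover → extracurricular participation → homework hours).
Every other variable lacks a causal path to at least one of device access and homework hours.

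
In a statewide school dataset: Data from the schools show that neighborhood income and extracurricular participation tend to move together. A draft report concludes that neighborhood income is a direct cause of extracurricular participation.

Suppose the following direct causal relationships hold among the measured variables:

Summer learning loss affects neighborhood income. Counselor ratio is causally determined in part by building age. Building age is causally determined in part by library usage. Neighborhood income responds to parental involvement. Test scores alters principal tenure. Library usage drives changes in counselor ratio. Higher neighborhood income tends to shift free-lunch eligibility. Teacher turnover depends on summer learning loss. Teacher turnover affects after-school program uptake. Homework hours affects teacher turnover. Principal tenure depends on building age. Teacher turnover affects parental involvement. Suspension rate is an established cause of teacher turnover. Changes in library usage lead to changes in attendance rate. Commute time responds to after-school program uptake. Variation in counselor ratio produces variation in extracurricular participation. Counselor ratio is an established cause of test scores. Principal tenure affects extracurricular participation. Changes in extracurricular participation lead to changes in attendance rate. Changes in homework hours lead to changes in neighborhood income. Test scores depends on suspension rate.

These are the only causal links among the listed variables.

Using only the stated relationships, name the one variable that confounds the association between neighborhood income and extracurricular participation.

Suspension rate has a causal path to neighborhood income (suspension rate → teacher turnover → parental involvement → neighborhood income) and a separate causal path to extracurricular participation (suspension rate → test scores → principal tenure → extracurricular participation), so it is a common cause of both.
No stated relationship gives neighborhood income a causal route to extracurricular participation, so the correlation is explained by the shared upstream cause rather than a direct effect.

suspension rate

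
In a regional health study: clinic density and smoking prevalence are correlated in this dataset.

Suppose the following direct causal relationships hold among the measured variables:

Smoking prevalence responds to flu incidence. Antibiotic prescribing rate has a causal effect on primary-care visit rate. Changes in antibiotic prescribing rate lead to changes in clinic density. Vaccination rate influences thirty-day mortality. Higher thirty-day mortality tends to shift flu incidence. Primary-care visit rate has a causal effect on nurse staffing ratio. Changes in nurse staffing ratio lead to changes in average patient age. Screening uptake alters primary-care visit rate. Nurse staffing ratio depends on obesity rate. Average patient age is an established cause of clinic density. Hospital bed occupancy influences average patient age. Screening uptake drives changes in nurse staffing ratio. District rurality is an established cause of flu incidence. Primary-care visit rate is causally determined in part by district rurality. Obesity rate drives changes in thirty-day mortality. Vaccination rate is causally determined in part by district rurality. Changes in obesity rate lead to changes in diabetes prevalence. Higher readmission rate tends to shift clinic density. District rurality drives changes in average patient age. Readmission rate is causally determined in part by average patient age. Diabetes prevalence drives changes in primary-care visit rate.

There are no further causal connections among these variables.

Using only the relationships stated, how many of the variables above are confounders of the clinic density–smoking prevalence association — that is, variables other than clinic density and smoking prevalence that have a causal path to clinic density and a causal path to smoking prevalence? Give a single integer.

The common causes are: district rurality (to clinic density via district rurality → average patient age → clinic density; to smoking prevalence via district rurality → flu incidence → smoking prevalence); obesity rate (to clinic density via obesity rate → nurse staffing ratio → average patient age → clinic density; to smoking prevalence via obesity rate → thirty-day mortality → flu incidence → smoking prevalence).
Every other variable lacks a causal path to at least one of clinic density and smoking prevalence.

2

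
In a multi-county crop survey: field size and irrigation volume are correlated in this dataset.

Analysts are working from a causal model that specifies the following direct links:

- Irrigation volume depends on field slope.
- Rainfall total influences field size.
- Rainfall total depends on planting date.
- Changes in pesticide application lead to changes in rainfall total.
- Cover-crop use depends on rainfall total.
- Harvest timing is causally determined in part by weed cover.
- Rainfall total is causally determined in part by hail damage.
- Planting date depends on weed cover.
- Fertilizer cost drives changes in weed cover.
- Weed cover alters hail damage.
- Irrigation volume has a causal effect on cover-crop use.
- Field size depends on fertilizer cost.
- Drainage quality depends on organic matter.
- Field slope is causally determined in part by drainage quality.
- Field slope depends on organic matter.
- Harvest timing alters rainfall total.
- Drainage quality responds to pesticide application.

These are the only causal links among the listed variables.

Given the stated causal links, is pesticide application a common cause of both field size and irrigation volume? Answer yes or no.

Pesticide application has a causal path to field size (pesticide application → rainfall total → field size) and to irrigation volume (pesticide application → drainage quality → field slope → irrigation volume), so it is a common cause of both — a confounder.

yes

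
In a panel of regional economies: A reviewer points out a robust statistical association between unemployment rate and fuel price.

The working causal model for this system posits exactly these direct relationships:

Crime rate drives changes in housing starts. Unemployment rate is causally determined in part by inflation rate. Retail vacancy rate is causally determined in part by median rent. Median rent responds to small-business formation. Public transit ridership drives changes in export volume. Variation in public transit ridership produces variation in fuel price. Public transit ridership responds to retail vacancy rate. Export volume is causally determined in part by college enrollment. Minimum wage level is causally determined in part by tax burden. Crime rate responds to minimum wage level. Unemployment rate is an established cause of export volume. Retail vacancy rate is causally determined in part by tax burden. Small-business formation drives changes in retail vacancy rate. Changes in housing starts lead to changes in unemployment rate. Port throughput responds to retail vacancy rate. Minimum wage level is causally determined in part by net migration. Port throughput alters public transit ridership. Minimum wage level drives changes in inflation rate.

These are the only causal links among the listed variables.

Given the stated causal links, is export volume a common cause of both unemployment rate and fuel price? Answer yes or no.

Export volume has no stated causal path to either unemployment rate or fuel price. A confounder must cause both variables, so export volume does not qualify.

no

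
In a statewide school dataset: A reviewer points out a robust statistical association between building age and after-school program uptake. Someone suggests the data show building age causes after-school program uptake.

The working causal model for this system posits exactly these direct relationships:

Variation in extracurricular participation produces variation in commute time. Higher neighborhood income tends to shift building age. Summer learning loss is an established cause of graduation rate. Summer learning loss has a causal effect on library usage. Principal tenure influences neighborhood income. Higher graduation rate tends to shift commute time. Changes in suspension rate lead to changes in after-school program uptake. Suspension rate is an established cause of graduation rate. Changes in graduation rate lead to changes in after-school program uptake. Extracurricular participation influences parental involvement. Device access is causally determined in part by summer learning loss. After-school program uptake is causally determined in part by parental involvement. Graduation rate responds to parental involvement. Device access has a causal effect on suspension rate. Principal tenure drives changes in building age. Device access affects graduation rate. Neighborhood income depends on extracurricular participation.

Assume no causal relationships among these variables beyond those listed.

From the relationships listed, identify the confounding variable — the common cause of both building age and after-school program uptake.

extracurricular participation

Extracurricular participation has a causal path to building age (extracurricular participation → neighborhood income → building age) and a separate causal path to after-school program uptake (extracurricular participation → parental involvement → after-school program uptake), so it is a common cause of both.
No stated relationship gives building age a causal route to after-school program uptake, so the correlation is explained by the shared upstream cause rather than a direct effect.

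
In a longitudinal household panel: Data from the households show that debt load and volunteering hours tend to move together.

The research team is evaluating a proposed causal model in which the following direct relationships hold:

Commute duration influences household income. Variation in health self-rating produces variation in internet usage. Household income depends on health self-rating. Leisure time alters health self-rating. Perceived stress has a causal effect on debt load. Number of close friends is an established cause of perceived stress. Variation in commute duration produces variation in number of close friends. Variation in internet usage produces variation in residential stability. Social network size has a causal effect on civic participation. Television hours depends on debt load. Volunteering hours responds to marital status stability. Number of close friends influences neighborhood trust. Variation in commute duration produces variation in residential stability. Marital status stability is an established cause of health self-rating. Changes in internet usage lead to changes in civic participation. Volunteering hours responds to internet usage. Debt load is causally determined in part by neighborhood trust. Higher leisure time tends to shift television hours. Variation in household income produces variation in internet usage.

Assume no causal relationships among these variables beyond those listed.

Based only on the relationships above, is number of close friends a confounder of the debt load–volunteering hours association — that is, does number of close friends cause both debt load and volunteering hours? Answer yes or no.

no

Number of close friends has no stated causal path to volunteering hours. A confounder must cause both variables, so number of close friends does not qualify.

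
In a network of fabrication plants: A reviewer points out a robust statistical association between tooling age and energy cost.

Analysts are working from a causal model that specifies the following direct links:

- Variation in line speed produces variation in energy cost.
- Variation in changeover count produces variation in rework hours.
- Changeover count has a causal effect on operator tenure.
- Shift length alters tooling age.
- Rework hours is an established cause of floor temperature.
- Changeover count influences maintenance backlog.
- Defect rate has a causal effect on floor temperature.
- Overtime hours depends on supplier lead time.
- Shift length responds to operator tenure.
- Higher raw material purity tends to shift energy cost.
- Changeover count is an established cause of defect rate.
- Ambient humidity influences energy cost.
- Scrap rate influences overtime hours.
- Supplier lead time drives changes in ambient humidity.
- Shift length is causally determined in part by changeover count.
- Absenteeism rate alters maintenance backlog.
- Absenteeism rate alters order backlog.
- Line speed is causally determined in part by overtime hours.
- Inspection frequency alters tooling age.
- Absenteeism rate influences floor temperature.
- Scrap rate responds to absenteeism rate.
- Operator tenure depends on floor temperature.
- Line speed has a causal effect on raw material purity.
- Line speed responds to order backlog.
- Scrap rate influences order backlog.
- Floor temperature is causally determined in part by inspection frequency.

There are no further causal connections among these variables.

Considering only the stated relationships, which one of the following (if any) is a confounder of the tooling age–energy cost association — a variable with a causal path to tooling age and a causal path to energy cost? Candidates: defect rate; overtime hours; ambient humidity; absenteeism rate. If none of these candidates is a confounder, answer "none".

Absenteeism rate causes tooling age (absenteeism rate → floor temperature → operator tenure → shift length → tooling age) and also causes energy cost (absenteeism rate → order backlog → line speed → energy cost); it is a common cause of both.
Each of the other candidates lacks a causal path to at least one of tooling age and energy cost, so they do not confound the relationship.

absenteeism rate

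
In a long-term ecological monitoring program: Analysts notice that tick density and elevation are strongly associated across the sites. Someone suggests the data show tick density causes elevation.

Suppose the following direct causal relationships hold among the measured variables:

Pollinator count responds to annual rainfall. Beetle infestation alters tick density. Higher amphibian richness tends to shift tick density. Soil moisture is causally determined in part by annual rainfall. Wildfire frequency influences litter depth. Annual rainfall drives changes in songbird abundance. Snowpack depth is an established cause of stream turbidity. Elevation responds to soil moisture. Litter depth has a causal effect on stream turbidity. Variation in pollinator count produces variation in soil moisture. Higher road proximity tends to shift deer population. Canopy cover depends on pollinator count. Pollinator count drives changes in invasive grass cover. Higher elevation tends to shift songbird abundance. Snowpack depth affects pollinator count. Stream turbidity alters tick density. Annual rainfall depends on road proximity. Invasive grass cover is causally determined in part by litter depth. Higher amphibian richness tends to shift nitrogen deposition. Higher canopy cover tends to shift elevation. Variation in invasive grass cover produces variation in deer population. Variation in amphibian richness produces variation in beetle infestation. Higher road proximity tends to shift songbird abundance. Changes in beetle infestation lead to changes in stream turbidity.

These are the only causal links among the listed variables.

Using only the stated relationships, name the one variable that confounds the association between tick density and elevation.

snowpack depth

Snowpack depth has a causal path to tick density (snowpack depth → stream turbidity → tick density) and a separate causal path to elevation (snowpack depth → pollinator count → canopy cover → elevation), so it is a common cause of both.
No stated relationship gives tick density a causal route to elevation, so the correlation is explained by the shared upstream cause rather than a direct effect.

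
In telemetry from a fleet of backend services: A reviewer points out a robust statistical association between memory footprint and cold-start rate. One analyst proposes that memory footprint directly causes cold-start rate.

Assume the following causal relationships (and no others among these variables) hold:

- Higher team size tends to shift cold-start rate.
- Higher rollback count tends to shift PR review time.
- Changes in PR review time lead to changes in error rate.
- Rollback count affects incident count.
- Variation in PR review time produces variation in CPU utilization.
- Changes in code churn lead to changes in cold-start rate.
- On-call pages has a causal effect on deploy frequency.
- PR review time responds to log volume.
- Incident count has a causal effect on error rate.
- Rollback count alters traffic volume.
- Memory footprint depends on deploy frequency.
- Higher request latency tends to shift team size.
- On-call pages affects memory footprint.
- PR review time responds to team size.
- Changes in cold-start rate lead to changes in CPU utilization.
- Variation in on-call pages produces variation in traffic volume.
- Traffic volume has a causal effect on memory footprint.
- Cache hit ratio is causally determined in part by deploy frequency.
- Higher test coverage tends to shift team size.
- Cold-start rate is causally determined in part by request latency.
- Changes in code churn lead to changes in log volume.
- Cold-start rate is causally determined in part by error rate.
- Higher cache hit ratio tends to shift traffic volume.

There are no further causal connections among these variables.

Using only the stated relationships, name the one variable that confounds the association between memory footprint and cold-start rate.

Rollback count has a causal path to memory footprint (rollback count → traffic volume → memory footprint) and a separate causal path to cold-start rate (rollback count → incident count → error rate → cold-start rate), so it is a common cause of both.
No stated relationship gives memory footprint a causal route to cold-start rate, so the correlation is explained by the shared upstream cause rather than a direct effect.

rollback count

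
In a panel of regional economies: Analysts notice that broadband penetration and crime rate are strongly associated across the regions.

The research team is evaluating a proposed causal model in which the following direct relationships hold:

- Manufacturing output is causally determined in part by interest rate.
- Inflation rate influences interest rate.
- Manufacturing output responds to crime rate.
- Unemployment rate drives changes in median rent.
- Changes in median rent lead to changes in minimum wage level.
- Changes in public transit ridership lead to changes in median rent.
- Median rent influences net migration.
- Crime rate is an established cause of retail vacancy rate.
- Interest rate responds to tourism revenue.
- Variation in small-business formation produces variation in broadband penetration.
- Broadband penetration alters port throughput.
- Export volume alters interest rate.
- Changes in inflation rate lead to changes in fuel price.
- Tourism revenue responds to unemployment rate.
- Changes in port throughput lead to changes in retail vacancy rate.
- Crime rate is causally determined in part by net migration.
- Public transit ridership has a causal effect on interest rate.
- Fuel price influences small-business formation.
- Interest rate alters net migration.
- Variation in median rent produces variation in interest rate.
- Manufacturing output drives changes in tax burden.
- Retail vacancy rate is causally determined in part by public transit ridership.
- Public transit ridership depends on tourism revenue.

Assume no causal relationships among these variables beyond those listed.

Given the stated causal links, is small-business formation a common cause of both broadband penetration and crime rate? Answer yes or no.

no

Small-business formation has no stated causal path to crime rate. A confounder must cause both variables, so small-business formation does not qualify.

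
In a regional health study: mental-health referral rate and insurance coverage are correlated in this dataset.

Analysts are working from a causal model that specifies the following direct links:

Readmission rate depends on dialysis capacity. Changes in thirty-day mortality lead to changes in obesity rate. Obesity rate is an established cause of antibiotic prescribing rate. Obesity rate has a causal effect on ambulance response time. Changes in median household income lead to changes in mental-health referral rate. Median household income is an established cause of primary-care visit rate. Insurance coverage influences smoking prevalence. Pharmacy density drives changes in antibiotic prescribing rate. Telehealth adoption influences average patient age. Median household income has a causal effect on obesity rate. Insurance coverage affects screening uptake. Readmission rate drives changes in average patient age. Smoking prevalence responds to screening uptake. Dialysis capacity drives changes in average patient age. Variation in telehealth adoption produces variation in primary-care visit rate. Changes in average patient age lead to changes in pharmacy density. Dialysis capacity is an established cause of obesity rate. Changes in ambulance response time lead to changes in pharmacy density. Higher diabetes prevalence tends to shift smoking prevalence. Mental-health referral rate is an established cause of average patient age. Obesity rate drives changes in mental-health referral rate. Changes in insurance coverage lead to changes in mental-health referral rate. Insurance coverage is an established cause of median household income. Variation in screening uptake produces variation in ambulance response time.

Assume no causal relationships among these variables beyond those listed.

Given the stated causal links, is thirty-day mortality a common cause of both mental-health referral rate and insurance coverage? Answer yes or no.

Thirty-day mortality has no stated causal path to insurance coverage. A confounder must cause both variables, so thirty-day mortality does not qualify.

no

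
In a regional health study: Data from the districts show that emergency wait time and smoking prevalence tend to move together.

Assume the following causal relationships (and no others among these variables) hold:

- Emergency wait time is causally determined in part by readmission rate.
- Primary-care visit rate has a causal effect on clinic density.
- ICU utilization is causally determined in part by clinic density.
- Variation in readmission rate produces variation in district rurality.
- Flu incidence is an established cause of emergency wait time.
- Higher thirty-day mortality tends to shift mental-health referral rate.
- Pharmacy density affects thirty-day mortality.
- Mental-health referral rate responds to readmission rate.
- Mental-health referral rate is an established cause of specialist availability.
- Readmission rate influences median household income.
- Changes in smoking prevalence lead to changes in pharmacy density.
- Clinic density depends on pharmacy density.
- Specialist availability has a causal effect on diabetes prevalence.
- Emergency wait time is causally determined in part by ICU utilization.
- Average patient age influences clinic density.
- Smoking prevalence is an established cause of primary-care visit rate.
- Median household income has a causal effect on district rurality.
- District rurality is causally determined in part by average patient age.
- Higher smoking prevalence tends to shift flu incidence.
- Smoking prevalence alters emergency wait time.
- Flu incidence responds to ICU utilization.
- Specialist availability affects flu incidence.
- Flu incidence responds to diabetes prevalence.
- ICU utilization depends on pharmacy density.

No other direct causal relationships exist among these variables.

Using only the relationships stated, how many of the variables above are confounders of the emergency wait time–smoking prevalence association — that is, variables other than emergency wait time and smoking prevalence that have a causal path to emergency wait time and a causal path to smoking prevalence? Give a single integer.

No listed variable has a causal path to both emergency wait time and smoking prevalence, so there are no common causes.

0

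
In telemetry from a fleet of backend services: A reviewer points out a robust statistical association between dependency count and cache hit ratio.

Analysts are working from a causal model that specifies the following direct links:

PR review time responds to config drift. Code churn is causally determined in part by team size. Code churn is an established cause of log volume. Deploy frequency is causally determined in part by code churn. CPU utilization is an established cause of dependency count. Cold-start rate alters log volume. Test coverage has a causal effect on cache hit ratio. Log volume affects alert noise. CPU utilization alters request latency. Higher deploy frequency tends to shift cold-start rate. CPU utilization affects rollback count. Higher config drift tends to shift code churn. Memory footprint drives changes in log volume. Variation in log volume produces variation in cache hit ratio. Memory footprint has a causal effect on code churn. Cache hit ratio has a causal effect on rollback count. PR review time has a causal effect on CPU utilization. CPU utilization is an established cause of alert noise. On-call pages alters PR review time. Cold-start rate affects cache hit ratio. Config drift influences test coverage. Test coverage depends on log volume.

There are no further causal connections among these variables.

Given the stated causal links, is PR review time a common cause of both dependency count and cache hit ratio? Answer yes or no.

no

PR review time has no stated causal path to cache hit ratio. A confounder must cause both variables, so PR review time does not qualify.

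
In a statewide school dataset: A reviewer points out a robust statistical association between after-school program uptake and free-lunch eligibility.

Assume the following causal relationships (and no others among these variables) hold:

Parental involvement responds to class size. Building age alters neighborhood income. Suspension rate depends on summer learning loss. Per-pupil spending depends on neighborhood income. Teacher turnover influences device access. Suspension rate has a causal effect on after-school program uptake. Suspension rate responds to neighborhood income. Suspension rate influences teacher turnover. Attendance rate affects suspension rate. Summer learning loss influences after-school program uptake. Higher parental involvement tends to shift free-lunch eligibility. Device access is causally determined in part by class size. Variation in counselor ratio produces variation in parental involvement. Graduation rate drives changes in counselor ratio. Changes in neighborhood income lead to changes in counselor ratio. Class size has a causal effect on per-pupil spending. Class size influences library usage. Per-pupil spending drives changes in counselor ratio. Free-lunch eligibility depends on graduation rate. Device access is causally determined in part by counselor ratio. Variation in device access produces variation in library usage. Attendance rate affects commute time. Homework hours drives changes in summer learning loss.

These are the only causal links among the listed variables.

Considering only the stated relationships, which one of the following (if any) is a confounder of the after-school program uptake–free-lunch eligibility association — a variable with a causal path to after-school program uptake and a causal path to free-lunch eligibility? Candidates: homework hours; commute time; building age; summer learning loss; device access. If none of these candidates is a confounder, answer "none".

Building age causes after-school program uptake (building age → neighborhood income → suspension rate → after-school program uptake) and also causes free-lunch eligibility (building age → neighborhood income → counselor ratio → parental involvement → free-lunch eligibility); it is a common cause of both.
Each of the other candidates lacks a causal path to at least one of after-school program uptake and free-lunch eligibility, so they do not confound the relationship.

building age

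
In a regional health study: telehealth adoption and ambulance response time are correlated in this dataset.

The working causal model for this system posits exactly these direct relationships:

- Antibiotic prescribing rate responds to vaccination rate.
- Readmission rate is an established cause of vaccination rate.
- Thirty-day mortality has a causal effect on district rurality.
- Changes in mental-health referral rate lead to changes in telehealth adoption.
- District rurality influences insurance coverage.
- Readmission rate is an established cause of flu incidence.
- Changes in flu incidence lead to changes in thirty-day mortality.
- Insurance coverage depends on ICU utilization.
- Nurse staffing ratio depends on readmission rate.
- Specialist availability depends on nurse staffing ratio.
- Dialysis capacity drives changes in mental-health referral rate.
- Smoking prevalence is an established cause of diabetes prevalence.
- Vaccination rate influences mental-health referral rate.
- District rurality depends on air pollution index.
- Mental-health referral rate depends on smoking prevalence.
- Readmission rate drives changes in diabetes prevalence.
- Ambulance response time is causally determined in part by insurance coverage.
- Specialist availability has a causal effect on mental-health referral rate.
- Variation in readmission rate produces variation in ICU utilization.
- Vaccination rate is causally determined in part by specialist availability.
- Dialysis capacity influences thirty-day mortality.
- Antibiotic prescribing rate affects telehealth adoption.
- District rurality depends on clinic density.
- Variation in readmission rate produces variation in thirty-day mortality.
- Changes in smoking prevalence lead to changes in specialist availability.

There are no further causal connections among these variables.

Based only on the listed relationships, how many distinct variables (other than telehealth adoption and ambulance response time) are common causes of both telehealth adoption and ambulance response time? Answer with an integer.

2

The common causes are: dialysis capacity (to telehealth adoption via dialysis capacity → mental-health referral rate → telehealth adoption; to ambulance response time via dialysis capacity → thirty-day mortality → district rurality → insurance coverage → ambulance response time); readmission rate (to telehealth adoption via readmission rate → vaccination rate → antibiotic prescribing rate → telehealth adoption; to ambulance response time via readmission rate → ICU utilization → insurance coverage → ambulance response time).
Every other variable lacks a causal path to at least one of telehealth adoption and ambulance response time.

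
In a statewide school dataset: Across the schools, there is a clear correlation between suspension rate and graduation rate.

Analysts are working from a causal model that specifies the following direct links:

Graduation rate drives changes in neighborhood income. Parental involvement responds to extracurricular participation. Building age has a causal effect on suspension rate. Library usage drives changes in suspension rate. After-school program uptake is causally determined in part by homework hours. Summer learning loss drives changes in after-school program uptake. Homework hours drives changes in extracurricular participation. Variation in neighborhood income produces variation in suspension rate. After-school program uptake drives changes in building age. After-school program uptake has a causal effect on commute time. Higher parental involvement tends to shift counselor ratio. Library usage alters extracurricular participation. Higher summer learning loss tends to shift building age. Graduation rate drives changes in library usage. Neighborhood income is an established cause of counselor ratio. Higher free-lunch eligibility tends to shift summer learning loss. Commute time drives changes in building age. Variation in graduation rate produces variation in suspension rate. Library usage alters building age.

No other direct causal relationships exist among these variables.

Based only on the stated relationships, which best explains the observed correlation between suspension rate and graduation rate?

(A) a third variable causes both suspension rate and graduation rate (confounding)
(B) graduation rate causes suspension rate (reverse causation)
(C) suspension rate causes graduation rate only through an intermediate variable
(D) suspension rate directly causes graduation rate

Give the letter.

B

The stated link runs graduation rate → suspension rate; suspension rate has no causal path to graduation rate. No variable causes both, so confounding is ruled out. The correlation reflects reverse causation.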